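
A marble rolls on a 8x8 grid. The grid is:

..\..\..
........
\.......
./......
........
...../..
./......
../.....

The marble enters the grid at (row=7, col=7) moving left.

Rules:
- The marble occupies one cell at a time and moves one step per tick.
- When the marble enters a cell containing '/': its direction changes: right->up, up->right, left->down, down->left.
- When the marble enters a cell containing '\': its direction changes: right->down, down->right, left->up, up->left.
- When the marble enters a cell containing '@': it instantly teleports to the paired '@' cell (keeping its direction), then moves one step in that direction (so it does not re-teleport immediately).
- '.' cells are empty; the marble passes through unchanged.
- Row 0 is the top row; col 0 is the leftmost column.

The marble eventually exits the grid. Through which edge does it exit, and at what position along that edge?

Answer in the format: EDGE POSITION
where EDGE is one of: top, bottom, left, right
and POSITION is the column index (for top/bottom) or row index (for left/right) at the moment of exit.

Answer: bottom 2

Derivation:
Step 1: enter (7,7), '.' pass, move left to (7,6)
Step 2: enter (7,6), '.' pass, move left to (7,5)
Step 3: enter (7,5), '.' pass, move left to (7,4)
Step 4: enter (7,4), '.' pass, move left to (7,3)
Step 5: enter (7,3), '.' pass, move left to (7,2)
Step 6: enter (7,2), '/' deflects left->down, move down to (8,2)
Step 7: at (8,2) — EXIT via bottom edge, pos 2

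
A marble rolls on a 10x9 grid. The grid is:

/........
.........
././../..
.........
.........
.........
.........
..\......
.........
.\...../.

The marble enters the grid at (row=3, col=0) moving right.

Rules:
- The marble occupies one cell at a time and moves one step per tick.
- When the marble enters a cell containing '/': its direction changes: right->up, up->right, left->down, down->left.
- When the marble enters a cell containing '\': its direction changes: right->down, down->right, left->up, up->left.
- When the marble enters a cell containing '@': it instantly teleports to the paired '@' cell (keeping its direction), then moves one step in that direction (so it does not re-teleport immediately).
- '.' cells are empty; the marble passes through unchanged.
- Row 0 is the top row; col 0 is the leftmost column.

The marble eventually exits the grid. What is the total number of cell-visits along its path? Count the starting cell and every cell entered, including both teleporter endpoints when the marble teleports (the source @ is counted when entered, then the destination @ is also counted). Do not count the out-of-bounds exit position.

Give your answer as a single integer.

Step 1: enter (3,0), '.' pass, move right to (3,1)
Step 2: enter (3,1), '.' pass, move right to (3,2)
Step 3: enter (3,2), '.' pass, move right to (3,3)
Step 4: enter (3,3), '.' pass, move right to (3,4)
Step 5: enter (3,4), '.' pass, move right to (3,5)
Step 6: enter (3,5), '.' pass, move right to (3,6)
Step 7: enter (3,6), '.' pass, move right to (3,7)
Step 8: enter (3,7), '.' pass, move right to (3,8)
Step 9: enter (3,8), '.' pass, move right to (3,9)
Step 10: at (3,9) — EXIT via right edge, pos 3
Path length (cell visits): 9

Answer: 9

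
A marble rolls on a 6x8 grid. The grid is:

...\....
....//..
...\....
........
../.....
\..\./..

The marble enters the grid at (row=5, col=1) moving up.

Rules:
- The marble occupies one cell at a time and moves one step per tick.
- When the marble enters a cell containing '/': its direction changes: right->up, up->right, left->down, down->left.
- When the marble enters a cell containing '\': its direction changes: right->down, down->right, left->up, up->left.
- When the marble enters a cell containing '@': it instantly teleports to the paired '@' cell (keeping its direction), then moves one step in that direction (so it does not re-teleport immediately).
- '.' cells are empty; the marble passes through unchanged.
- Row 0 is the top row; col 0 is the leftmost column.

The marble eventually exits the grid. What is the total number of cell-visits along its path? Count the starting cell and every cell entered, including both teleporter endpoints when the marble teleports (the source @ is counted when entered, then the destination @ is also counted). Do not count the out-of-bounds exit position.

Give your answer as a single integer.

Step 1: enter (5,1), '.' pass, move up to (4,1)
Step 2: enter (4,1), '.' pass, move up to (3,1)
Step 3: enter (3,1), '.' pass, move up to (2,1)
Step 4: enter (2,1), '.' pass, move up to (1,1)
Step 5: enter (1,1), '.' pass, move up to (0,1)
Step 6: enter (0,1), '.' pass, move up to (-1,1)
Step 7: at (-1,1) — EXIT via top edge, pos 1
Path length (cell visits): 6

Answer: 6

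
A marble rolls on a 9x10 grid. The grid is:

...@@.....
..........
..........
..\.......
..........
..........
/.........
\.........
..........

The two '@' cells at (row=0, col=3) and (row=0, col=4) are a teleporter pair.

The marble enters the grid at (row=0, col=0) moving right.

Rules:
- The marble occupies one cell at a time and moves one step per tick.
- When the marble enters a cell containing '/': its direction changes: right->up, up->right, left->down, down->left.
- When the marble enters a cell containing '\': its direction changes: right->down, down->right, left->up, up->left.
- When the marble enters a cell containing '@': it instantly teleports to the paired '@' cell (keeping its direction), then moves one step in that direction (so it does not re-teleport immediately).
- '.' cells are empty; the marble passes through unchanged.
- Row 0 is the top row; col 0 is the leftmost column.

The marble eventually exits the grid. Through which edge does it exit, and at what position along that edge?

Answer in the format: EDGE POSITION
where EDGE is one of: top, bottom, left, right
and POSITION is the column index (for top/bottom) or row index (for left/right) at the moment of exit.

Step 1: enter (0,0), '.' pass, move right to (0,1)
Step 2: enter (0,1), '.' pass, move right to (0,2)
Step 3: enter (0,2), '.' pass, move right to (0,3)
Step 4: enter (0,3), '@' teleport (0,3)->(0,4), also enter (0,4), move right to (0,5)
Step 5: enter (0,5), '.' pass, move right to (0,6)
Step 6: enter (0,6), '.' pass, move right to (0,7)
Step 7: enter (0,7), '.' pass, move right to (0,8)
Step 8: enter (0,8), '.' pass, move right to (0,9)
Step 9: enter (0,9), '.' pass, move right to (0,10)
Step 10: at (0,10) — EXIT via right edge, pos 0

Answer: right 0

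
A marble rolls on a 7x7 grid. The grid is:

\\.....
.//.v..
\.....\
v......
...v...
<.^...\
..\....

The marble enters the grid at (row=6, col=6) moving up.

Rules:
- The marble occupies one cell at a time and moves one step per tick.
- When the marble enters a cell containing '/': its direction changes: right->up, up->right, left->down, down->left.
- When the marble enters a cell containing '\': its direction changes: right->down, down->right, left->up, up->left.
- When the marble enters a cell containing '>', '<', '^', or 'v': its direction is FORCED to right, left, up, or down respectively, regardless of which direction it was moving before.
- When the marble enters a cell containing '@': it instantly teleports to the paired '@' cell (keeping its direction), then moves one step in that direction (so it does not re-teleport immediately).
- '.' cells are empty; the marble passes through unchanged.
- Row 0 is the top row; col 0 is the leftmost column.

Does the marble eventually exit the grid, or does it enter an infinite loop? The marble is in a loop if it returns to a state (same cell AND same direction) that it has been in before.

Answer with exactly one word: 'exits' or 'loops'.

Step 1: enter (6,6), '.' pass, move up to (5,6)
Step 2: enter (5,6), '\' deflects up->left, move left to (5,5)
Step 3: enter (5,5), '.' pass, move left to (5,4)
Step 4: enter (5,4), '.' pass, move left to (5,3)
Step 5: enter (5,3), '.' pass, move left to (5,2)
Step 6: enter (5,2), '^' forces left->up, move up to (4,2)
Step 7: enter (4,2), '.' pass, move up to (3,2)
Step 8: enter (3,2), '.' pass, move up to (2,2)
Step 9: enter (2,2), '.' pass, move up to (1,2)
Step 10: enter (1,2), '/' deflects up->right, move right to (1,3)
Step 11: enter (1,3), '.' pass, move right to (1,4)
Step 12: enter (1,4), 'v' forces right->down, move down to (2,4)
Step 13: enter (2,4), '.' pass, move down to (3,4)
Step 14: enter (3,4), '.' pass, move down to (4,4)
Step 15: enter (4,4), '.' pass, move down to (5,4)
Step 16: enter (5,4), '.' pass, move down to (6,4)
Step 17: enter (6,4), '.' pass, move down to (7,4)
Step 18: at (7,4) — EXIT via bottom edge, pos 4

Answer: exits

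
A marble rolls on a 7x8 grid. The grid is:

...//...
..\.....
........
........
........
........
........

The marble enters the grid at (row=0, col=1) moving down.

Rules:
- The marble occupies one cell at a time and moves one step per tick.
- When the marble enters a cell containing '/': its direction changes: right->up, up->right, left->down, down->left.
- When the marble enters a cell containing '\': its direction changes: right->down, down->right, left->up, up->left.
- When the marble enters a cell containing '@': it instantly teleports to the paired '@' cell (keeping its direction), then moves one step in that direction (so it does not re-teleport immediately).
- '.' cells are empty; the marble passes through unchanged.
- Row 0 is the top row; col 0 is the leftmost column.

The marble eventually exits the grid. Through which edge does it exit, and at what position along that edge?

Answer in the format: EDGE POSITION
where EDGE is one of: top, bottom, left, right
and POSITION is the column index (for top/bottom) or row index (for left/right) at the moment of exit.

Step 1: enter (0,1), '.' pass, move down to (1,1)
Step 2: enter (1,1), '.' pass, move down to (2,1)
Step 3: enter (2,1), '.' pass, move down to (3,1)
Step 4: enter (3,1), '.' pass, move down to (4,1)
Step 5: enter (4,1), '.' pass, move down to (5,1)
Step 6: enter (5,1), '.' pass, move down to (6,1)
Step 7: enter (6,1), '.' pass, move down to (7,1)
Step 8: at (7,1) — EXIT via bottom edge, pos 1

Answer: bottom 1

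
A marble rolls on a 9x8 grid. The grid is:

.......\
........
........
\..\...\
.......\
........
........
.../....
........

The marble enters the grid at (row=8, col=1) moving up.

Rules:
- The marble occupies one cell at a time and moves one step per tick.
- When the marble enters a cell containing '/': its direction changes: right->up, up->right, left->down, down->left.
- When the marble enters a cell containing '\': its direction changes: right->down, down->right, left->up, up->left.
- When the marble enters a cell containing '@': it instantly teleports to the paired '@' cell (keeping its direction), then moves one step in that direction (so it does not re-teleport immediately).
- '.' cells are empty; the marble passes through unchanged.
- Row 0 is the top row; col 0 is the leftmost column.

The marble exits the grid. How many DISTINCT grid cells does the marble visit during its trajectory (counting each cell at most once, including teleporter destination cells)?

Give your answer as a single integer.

Step 1: enter (8,1), '.' pass, move up to (7,1)
Step 2: enter (7,1), '.' pass, move up to (6,1)
Step 3: enter (6,1), '.' pass, move up to (5,1)
Step 4: enter (5,1), '.' pass, move up to (4,1)
Step 5: enter (4,1), '.' pass, move up to (3,1)
Step 6: enter (3,1), '.' pass, move up to (2,1)
Step 7: enter (2,1), '.' pass, move up to (1,1)
Step 8: enter (1,1), '.' pass, move up to (0,1)
Step 9: enter (0,1), '.' pass, move up to (-1,1)
Step 10: at (-1,1) — EXIT via top edge, pos 1
Distinct cells visited: 9 (path length 9)

Answer: 9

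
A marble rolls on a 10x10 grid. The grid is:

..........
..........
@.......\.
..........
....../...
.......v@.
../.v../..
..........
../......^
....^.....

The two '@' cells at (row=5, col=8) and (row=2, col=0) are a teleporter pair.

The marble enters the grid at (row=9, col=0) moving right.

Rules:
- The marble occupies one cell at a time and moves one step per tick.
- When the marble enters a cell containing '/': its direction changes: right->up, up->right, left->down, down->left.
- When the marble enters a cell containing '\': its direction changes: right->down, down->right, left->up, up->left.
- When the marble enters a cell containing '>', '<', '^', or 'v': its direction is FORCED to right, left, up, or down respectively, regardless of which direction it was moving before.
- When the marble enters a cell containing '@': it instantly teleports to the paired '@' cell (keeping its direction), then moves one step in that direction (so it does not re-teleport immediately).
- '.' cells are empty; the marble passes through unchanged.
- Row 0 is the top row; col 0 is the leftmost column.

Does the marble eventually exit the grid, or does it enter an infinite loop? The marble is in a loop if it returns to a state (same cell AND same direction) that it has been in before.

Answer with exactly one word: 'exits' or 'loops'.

Step 1: enter (9,0), '.' pass, move right to (9,1)
Step 2: enter (9,1), '.' pass, move right to (9,2)
Step 3: enter (9,2), '.' pass, move right to (9,3)
Step 4: enter (9,3), '.' pass, move right to (9,4)
Step 5: enter (9,4), '^' forces right->up, move up to (8,4)
Step 6: enter (8,4), '.' pass, move up to (7,4)
Step 7: enter (7,4), '.' pass, move up to (6,4)
Step 8: enter (6,4), 'v' forces up->down, move down to (7,4)
Step 9: enter (7,4), '.' pass, move down to (8,4)
Step 10: enter (8,4), '.' pass, move down to (9,4)
Step 11: enter (9,4), '^' forces down->up, move up to (8,4)
Step 12: at (8,4) dir=up — LOOP DETECTED (seen before)

Answer: loops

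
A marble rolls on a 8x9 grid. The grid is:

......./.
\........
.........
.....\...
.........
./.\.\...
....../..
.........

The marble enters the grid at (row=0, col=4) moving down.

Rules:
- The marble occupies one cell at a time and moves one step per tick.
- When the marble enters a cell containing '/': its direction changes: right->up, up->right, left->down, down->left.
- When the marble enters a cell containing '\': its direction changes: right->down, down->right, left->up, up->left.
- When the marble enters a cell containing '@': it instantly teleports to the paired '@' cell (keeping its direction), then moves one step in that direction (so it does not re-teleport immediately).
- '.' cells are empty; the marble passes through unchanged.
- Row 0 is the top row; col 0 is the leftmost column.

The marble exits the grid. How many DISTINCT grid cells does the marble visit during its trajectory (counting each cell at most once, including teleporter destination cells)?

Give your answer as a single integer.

Step 1: enter (0,4), '.' pass, move down to (1,4)
Step 2: enter (1,4), '.' pass, move down to (2,4)
Step 3: enter (2,4), '.' pass, move down to (3,4)
Step 4: enter (3,4), '.' pass, move down to (4,4)
Step 5: enter (4,4), '.' pass, move down to (5,4)
Step 6: enter (5,4), '.' pass, move down to (6,4)
Step 7: enter (6,4), '.' pass, move down to (7,4)
Step 8: enter (7,4), '.' pass, move down to (8,4)
Step 9: at (8,4) — EXIT via bottom edge, pos 4
Distinct cells visited: 8 (path length 8)

Answer: 8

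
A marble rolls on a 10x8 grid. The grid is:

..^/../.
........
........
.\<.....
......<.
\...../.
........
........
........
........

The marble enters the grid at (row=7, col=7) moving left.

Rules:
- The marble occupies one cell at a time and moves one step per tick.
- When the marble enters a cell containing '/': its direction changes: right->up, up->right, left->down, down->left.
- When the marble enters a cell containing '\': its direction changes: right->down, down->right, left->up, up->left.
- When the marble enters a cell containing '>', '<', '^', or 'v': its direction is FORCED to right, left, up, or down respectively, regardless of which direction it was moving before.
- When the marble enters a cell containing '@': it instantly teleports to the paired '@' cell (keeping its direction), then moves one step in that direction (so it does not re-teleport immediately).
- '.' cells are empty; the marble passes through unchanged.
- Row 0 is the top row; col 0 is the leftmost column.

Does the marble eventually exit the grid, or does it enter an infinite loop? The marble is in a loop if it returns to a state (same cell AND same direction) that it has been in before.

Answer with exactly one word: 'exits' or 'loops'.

Answer: exits

Derivation:
Step 1: enter (7,7), '.' pass, move left to (7,6)
Step 2: enter (7,6), '.' pass, move left to (7,5)
Step 3: enter (7,5), '.' pass, move left to (7,4)
Step 4: enter (7,4), '.' pass, move left to (7,3)
Step 5: enter (7,3), '.' pass, move left to (7,2)
Step 6: enter (7,2), '.' pass, move left to (7,1)
Step 7: enter (7,1), '.' pass, move left to (7,0)
Step 8: enter (7,0), '.' pass, move left to (7,-1)
Step 9: at (7,-1) — EXIT via left edge, pos 7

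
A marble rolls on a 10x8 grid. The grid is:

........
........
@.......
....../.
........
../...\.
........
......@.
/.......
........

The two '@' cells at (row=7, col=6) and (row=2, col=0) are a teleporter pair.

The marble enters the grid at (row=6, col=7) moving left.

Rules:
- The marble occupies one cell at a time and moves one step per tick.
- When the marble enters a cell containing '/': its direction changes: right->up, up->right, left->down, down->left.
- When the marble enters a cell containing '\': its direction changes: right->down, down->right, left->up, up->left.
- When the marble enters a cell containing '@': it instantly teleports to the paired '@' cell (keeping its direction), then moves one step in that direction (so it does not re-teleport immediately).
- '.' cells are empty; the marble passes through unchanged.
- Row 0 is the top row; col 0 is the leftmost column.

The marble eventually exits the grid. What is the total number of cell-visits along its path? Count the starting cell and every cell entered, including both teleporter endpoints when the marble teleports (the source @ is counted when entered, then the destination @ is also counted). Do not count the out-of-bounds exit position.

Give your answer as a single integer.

Answer: 8

Derivation:
Step 1: enter (6,7), '.' pass, move left to (6,6)
Step 2: enter (6,6), '.' pass, move left to (6,5)
Step 3: enter (6,5), '.' pass, move left to (6,4)
Step 4: enter (6,4), '.' pass, move left to (6,3)
Step 5: enter (6,3), '.' pass, move left to (6,2)
Step 6: enter (6,2), '.' pass, move left to (6,1)
Step 7: enter (6,1), '.' pass, move left to (6,0)
Step 8: enter (6,0), '.' pass, move left to (6,-1)
Step 9: at (6,-1) — EXIT via left edge, pos 6
Path length (cell visits): 8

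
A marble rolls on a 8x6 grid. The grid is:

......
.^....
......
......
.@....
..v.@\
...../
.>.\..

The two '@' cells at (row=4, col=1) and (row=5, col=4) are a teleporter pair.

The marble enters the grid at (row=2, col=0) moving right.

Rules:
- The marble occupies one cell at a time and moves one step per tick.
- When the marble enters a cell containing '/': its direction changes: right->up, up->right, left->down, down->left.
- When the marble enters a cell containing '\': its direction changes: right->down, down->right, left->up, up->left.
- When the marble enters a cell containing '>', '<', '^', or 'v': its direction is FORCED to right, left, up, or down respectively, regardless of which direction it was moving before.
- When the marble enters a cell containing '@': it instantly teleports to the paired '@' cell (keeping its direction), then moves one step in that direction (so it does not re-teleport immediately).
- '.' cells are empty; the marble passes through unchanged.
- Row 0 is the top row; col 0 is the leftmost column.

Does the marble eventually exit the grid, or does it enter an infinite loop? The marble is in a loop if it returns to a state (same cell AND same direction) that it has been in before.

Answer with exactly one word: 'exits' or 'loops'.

Answer: exits

Derivation:
Step 1: enter (2,0), '.' pass, move right to (2,1)
Step 2: enter (2,1), '.' pass, move right to (2,2)
Step 3: enter (2,2), '.' pass, move right to (2,3)
Step 4: enter (2,3), '.' pass, move right to (2,4)
Step 5: enter (2,4), '.' pass, move right to (2,5)
Step 6: enter (2,5), '.' pass, move right to (2,6)
Step 7: at (2,6) — EXIT via right edge, pos 2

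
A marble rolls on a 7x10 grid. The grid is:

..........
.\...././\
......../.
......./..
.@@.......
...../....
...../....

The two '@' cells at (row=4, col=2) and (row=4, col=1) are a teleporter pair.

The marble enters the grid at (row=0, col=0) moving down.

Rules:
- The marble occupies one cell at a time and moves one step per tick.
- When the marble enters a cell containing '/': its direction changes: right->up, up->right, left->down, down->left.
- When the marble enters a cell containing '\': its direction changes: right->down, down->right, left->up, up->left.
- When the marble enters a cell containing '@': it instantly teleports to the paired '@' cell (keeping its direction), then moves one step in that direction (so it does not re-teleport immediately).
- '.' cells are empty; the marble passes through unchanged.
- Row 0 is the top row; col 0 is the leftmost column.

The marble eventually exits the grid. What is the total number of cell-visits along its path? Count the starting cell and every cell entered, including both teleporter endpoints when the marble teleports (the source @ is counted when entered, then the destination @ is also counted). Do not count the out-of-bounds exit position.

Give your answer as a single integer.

Step 1: enter (0,0), '.' pass, move down to (1,0)
Step 2: enter (1,0), '.' pass, move down to (2,0)
Step 3: enter (2,0), '.' pass, move down to (3,0)
Step 4: enter (3,0), '.' pass, move down to (4,0)
Step 5: enter (4,0), '.' pass, move down to (5,0)
Step 6: enter (5,0), '.' pass, move down to (6,0)
Step 7: enter (6,0), '.' pass, move down to (7,0)
Step 8: at (7,0) — EXIT via bottom edge, pos 0
Path length (cell visits): 7

Answer: 7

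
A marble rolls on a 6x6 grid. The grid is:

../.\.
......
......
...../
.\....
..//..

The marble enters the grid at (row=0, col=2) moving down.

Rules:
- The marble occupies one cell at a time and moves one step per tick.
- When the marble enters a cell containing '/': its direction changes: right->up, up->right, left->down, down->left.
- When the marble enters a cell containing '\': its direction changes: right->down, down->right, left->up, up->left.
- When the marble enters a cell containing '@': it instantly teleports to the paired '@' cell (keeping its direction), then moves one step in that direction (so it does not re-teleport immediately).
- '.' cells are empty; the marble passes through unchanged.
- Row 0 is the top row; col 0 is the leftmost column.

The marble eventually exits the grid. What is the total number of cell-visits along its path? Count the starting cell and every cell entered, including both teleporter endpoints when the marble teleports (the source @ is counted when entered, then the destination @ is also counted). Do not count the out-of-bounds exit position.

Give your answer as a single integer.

Answer: 3

Derivation:
Step 1: enter (0,2), '/' deflects down->left, move left to (0,1)
Step 2: enter (0,1), '.' pass, move left to (0,0)
Step 3: enter (0,0), '.' pass, move left to (0,-1)
Step 4: at (0,-1) — EXIT via left edge, pos 0
Path length (cell visits): 3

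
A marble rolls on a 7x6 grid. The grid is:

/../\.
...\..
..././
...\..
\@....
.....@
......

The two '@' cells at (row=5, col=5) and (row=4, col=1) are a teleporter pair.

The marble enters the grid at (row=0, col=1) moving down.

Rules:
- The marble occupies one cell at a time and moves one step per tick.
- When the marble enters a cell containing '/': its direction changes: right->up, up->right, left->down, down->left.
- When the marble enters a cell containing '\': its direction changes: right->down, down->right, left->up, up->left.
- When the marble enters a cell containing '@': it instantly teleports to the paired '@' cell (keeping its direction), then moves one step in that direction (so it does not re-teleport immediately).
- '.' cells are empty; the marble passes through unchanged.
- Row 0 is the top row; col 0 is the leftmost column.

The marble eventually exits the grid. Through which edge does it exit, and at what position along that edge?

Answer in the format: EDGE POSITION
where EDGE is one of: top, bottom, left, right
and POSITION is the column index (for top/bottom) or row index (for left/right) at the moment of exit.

Step 1: enter (0,1), '.' pass, move down to (1,1)
Step 2: enter (1,1), '.' pass, move down to (2,1)
Step 3: enter (2,1), '.' pass, move down to (3,1)
Step 4: enter (3,1), '.' pass, move down to (4,1)
Step 5: enter (4,1), '@' teleport (4,1)->(5,5), also enter (5,5), move down to (6,5)
Step 6: enter (6,5), '.' pass, move down to (7,5)
Step 7: at (7,5) — EXIT via bottom edge, pos 5

Answer: bottom 5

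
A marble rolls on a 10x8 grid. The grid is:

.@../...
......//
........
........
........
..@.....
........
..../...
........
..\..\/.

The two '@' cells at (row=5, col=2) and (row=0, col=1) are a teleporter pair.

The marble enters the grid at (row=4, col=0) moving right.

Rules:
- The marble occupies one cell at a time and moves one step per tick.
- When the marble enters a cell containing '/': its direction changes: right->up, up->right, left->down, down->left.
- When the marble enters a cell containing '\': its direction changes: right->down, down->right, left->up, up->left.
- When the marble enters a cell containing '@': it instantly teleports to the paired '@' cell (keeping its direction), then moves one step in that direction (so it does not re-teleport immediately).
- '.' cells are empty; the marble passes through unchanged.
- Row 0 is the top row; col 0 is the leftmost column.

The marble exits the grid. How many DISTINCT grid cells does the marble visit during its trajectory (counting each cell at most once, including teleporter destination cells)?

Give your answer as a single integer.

Answer: 8

Derivation:
Step 1: enter (4,0), '.' pass, move right to (4,1)
Step 2: enter (4,1), '.' pass, move right to (4,2)
Step 3: enter (4,2), '.' pass, move right to (4,3)
Step 4: enter (4,3), '.' pass, move right to (4,4)
Step 5: enter (4,4), '.' pass, move right to (4,5)
Step 6: enter (4,5), '.' pass, move right to (4,6)
Step 7: enter (4,6), '.' pass, move right to (4,7)
Step 8: enter (4,7), '.' pass, move right to (4,8)
Step 9: at (4,8) — EXIT via right edge, pos 4
Distinct cells visited: 8 (path length 8)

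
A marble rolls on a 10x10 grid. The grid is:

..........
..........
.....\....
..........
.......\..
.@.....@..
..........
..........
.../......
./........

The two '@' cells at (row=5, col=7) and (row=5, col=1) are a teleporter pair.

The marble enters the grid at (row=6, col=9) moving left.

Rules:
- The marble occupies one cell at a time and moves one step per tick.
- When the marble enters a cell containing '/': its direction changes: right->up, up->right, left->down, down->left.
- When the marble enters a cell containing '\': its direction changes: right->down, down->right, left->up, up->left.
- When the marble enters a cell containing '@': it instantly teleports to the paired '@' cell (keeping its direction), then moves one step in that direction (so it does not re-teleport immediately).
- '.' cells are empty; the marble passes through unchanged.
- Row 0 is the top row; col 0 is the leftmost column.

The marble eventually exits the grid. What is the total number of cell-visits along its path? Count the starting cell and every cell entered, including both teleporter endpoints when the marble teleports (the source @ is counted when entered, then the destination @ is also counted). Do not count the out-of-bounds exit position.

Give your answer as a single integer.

Answer: 10

Derivation:
Step 1: enter (6,9), '.' pass, move left to (6,8)
Step 2: enter (6,8), '.' pass, move left to (6,7)
Step 3: enter (6,7), '.' pass, move left to (6,6)
Step 4: enter (6,6), '.' pass, move left to (6,5)
Step 5: enter (6,5), '.' pass, move left to (6,4)
Step 6: enter (6,4), '.' pass, move left to (6,3)
Step 7: enter (6,3), '.' pass, move left to (6,2)
Step 8: enter (6,2), '.' pass, move left to (6,1)
Step 9: enter (6,1), '.' pass, move left to (6,0)
Step 10: enter (6,0), '.' pass, move left to (6,-1)
Step 11: at (6,-1) — EXIT via left edge, pos 6
Path length (cell visits): 10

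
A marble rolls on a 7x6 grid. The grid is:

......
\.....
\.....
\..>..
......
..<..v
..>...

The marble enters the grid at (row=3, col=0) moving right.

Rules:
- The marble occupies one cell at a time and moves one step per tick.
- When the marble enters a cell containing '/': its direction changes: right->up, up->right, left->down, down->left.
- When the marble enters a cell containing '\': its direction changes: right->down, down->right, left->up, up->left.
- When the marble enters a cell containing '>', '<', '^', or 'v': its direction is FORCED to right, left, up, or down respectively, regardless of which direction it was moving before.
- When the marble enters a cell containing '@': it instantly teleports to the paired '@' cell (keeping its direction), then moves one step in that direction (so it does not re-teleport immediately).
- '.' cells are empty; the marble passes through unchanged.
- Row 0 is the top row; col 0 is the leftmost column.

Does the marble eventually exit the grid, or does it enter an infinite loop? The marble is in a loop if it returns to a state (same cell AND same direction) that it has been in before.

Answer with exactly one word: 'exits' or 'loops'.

Answer: exits

Derivation:
Step 1: enter (3,0), '\' deflects right->down, move down to (4,0)
Step 2: enter (4,0), '.' pass, move down to (5,0)
Step 3: enter (5,0), '.' pass, move down to (6,0)
Step 4: enter (6,0), '.' pass, move down to (7,0)
Step 5: at (7,0) — EXIT via bottom edge, pos 0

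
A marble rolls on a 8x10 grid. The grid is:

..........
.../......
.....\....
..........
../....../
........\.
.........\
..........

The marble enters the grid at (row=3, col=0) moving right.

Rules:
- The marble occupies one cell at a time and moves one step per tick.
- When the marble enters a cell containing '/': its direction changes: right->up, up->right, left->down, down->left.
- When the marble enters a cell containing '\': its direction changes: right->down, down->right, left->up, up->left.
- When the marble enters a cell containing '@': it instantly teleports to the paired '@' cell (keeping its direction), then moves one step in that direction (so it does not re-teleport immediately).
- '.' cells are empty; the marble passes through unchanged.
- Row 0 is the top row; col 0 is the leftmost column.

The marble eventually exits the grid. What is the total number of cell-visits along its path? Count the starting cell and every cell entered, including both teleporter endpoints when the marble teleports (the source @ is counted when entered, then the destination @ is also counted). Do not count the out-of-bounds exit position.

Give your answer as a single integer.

Step 1: enter (3,0), '.' pass, move right to (3,1)
Step 2: enter (3,1), '.' pass, move right to (3,2)
Step 3: enter (3,2), '.' pass, move right to (3,3)
Step 4: enter (3,3), '.' pass, move right to (3,4)
Step 5: enter (3,4), '.' pass, move right to (3,5)
Step 6: enter (3,5), '.' pass, move right to (3,6)
Step 7: enter (3,6), '.' pass, move right to (3,7)
Step 8: enter (3,7), '.' pass, move right to (3,8)
Step 9: enter (3,8), '.' pass, move right to (3,9)
Step 10: enter (3,9), '.' pass, move right to (3,10)
Step 11: at (3,10) — EXIT via right edge, pos 3
Path length (cell visits): 10

Answer: 10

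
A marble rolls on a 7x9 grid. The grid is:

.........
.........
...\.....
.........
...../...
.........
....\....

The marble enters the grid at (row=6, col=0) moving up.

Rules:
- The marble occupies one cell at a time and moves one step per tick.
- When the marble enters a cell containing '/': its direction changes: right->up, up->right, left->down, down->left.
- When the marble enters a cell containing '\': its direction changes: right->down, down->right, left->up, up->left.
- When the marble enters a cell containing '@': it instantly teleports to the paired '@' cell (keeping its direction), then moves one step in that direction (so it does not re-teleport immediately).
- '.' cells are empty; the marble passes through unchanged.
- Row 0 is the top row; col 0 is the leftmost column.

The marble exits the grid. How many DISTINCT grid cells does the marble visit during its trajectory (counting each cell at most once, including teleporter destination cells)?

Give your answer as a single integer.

Answer: 7

Derivation:
Step 1: enter (6,0), '.' pass, move up to (5,0)
Step 2: enter (5,0), '.' pass, move up to (4,0)
Step 3: enter (4,0), '.' pass, move up to (3,0)
Step 4: enter (3,0), '.' pass, move up to (2,0)
Step 5: enter (2,0), '.' pass, move up to (1,0)
Step 6: enter (1,0), '.' pass, move up to (0,0)
Step 7: enter (0,0), '.' pass, move up to (-1,0)
Step 8: at (-1,0) — EXIT via top edge, pos 0
Distinct cells visited: 7 (path length 7)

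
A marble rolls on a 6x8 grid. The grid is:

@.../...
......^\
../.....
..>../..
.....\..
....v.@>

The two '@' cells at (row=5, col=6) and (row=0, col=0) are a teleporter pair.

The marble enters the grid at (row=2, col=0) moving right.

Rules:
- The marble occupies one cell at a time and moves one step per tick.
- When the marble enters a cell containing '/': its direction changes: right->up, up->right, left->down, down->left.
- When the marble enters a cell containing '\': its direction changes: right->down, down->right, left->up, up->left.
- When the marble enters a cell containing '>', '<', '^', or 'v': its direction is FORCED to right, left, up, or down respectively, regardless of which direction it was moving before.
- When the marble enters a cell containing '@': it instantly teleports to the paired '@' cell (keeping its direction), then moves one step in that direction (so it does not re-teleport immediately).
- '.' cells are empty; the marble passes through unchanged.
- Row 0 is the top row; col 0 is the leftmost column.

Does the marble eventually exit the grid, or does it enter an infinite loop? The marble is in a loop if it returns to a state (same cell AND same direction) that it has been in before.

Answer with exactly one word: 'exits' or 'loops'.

Step 1: enter (2,0), '.' pass, move right to (2,1)
Step 2: enter (2,1), '.' pass, move right to (2,2)
Step 3: enter (2,2), '/' deflects right->up, move up to (1,2)
Step 4: enter (1,2), '.' pass, move up to (0,2)
Step 5: enter (0,2), '.' pass, move up to (-1,2)
Step 6: at (-1,2) — EXIT via top edge, pos 2

Answer: exits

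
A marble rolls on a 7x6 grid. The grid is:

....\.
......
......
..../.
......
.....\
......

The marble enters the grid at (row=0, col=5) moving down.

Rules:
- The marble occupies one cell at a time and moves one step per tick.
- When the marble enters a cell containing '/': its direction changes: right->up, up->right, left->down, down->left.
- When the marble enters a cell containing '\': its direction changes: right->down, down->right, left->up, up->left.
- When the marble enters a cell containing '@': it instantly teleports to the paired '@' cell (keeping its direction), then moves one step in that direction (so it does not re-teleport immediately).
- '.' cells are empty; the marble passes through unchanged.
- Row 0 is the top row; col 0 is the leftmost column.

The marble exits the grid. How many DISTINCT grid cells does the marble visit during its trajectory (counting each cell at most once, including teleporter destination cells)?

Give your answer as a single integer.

Step 1: enter (0,5), '.' pass, move down to (1,5)
Step 2: enter (1,5), '.' pass, move down to (2,5)
Step 3: enter (2,5), '.' pass, move down to (3,5)
Step 4: enter (3,5), '.' pass, move down to (4,5)
Step 5: enter (4,5), '.' pass, move down to (5,5)
Step 6: enter (5,5), '\' deflects down->right, move right to (5,6)
Step 7: at (5,6) — EXIT via right edge, pos 5
Distinct cells visited: 6 (path length 6)

Answer: 6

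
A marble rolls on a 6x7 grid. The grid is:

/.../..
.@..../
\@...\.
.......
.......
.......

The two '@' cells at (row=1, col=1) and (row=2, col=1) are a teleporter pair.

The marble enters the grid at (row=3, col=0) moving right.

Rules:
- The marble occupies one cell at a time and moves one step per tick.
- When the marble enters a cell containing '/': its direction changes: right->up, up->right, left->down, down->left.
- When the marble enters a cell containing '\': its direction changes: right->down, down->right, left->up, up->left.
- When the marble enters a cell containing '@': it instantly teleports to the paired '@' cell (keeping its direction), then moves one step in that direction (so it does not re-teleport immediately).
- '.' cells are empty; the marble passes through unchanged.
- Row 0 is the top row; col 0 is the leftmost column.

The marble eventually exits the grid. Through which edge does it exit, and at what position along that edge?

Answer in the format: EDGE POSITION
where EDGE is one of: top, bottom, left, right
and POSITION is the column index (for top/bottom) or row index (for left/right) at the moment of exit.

Answer: right 3

Derivation:
Step 1: enter (3,0), '.' pass, move right to (3,1)
Step 2: enter (3,1), '.' pass, move right to (3,2)
Step 3: enter (3,2), '.' pass, move right to (3,3)
Step 4: enter (3,3), '.' pass, move right to (3,4)
Step 5: enter (3,4), '.' pass, move right to (3,5)
Step 6: enter (3,5), '.' pass, move right to (3,6)
Step 7: enter (3,6), '.' pass, move right to (3,7)
Step 8: at (3,7) — EXIT via right edge, pos 3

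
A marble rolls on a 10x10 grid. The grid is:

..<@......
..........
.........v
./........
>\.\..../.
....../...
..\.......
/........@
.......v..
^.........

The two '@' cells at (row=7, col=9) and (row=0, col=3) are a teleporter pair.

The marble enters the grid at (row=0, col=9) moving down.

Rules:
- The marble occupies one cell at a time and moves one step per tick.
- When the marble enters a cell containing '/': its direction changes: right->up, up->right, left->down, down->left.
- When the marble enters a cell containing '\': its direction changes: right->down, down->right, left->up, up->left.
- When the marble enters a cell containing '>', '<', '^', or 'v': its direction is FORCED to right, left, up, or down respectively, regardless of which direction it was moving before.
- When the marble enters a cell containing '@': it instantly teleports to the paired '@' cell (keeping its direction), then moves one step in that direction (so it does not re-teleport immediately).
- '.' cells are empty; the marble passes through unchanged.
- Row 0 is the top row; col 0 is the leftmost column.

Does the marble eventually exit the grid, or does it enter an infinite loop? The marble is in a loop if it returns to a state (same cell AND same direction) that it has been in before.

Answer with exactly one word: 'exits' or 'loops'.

Answer: exits

Derivation:
Step 1: enter (0,9), '.' pass, move down to (1,9)
Step 2: enter (1,9), '.' pass, move down to (2,9)
Step 3: enter (2,9), 'v' forces down->down, move down to (3,9)
Step 4: enter (3,9), '.' pass, move down to (4,9)
Step 5: enter (4,9), '.' pass, move down to (5,9)
Step 6: enter (5,9), '.' pass, move down to (6,9)
Step 7: enter (6,9), '.' pass, move down to (7,9)
Step 8: enter (7,9), '@' teleport (7,9)->(0,3), also enter (0,3), move down to (1,3)
Step 9: enter (1,3), '.' pass, move down to (2,3)
Step 10: enter (2,3), '.' pass, move down to (3,3)
Step 11: enter (3,3), '.' pass, move down to (4,3)
Step 12: enter (4,3), '\' deflects down->right, move right to (4,4)
Step 13: enter (4,4), '.' pass, move right to (4,5)
Step 14: enter (4,5), '.' pass, move right to (4,6)
Step 15: enter (4,6), '.' pass, move right to (4,7)
Step 16: enter (4,7), '.' pass, move right to (4,8)
Step 17: enter (4,8), '/' deflects right->up, move up to (3,8)
Step 18: enter (3,8), '.' pass, move up to (2,8)
Step 19: enter (2,8), '.' pass, move up to (1,8)
Step 20: enter (1,8), '.' pass, move up to (0,8)
Step 21: enter (0,8), '.' pass, move up to (-1,8)
Step 22: at (-1,8) — EXIT via top edge, pos 8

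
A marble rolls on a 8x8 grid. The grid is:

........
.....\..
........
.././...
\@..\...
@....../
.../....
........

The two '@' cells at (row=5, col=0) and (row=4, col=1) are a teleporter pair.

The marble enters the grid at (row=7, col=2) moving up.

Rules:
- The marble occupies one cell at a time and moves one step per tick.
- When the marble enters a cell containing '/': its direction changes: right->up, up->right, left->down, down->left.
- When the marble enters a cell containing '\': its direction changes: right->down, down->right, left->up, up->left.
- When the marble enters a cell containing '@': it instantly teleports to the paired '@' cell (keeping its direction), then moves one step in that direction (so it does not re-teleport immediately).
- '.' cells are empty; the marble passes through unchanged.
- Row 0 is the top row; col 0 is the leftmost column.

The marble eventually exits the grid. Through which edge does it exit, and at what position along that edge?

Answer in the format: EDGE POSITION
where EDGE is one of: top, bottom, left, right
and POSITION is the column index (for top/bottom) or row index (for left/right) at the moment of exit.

Answer: top 4

Derivation:
Step 1: enter (7,2), '.' pass, move up to (6,2)
Step 2: enter (6,2), '.' pass, move up to (5,2)
Step 3: enter (5,2), '.' pass, move up to (4,2)
Step 4: enter (4,2), '.' pass, move up to (3,2)
Step 5: enter (3,2), '/' deflects up->right, move right to (3,3)
Step 6: enter (3,3), '.' pass, move right to (3,4)
Step 7: enter (3,4), '/' deflects right->up, move up to (2,4)
Step 8: enter (2,4), '.' pass, move up to (1,4)
Step 9: enter (1,4), '.' pass, move up to (0,4)
Step 10: enter (0,4), '.' pass, move up to (-1,4)
Step 11: at (-1,4) — EXIT via top edge, pos 4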